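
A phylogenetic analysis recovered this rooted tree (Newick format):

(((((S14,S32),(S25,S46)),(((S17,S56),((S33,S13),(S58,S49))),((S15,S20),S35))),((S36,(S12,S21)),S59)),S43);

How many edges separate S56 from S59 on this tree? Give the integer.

The MRCA of S56 and S59 is the node subtending ((((S14,S32),(S25,S46)),(((S17,S56),((S33,S13),(S58,S49))),((S15,S20),S35))),((S36,(S12,S21)),S59)).
From S56 up to that node: 5 branches. From S59 up to the same node: 2 branches. Total: 5 + 2 = 7.

7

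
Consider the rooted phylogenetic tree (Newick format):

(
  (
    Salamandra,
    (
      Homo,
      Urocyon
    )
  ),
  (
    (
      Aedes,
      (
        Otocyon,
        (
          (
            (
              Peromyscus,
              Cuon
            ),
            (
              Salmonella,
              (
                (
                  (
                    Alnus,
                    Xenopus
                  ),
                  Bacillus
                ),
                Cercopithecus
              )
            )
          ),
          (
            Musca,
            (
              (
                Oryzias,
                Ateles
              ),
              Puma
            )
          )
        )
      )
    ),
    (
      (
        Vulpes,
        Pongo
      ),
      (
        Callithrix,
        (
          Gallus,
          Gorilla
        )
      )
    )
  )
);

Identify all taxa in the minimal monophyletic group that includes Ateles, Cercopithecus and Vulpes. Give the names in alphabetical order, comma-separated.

Tracing Ateles: it sits inside (Oryzias,Ateles).
Tracing Cercopithecus: it sits inside (((Alnus,Xenopus),Bacillus),Cercopithecus).
Tracing Vulpes: it sits inside (Vulpes,Pongo).
The smallest clade enclosing all 3 is ((Aedes,(Otocyon,(((Peromyscus,Cuon),(Salmonella,(((Alnus,Xenopus),Bacillus),Cercopithecus))),(Musca,((Oryzias,Ateles),Puma))))),((Vulpes,Pongo),(Callithrix,(Gallus,Gorilla)))); the answer is its 18 terminal taxa in alphabetical order.

Aedes, Alnus, Ateles, Bacillus, Callithrix, Cercopithecus, Cuon, Gallus, Gorilla, Musca, Oryzias, Otocyon, Peromyscus, Pongo, Puma, Salmonella, Vulpes, Xenopus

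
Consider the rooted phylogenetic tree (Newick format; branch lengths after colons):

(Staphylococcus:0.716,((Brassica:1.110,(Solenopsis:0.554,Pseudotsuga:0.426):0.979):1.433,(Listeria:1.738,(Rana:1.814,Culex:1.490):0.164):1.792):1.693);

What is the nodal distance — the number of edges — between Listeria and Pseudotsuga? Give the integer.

5

The MRCA of Listeria and Pseudotsuga is the node subtending ((Brassica,(Solenopsis,Pseudotsuga)),(Listeria,(Rana,Culex))).
From Listeria up to that node: 2 branches. From Pseudotsuga up to the same node: 3 branches. Total: 2 + 3 = 5.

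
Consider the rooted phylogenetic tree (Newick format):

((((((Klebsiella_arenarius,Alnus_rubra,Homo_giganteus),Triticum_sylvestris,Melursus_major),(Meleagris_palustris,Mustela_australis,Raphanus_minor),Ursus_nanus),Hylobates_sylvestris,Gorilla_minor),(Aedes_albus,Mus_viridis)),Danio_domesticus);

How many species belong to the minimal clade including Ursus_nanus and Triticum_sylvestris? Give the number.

The MRCA of Ursus_nanus and Triticum_sylvestris is the node subtending (((Klebsiella_arenarius,Alnus_rubra,Homo_giganteus),Triticum_sylvestris,Melursus_major),(Meleagris_palustris,Mustela_australis,Raphanus_minor),Ursus_nanus).
That clade contains 9 terminal taxa: Alnus_rubra, Homo_giganteus, Klebsiella_arenarius, Meleagris_palustris, Melursus_major, Mustela_australis, Raphanus_minor, Triticum_sylvestris, Ursus_nanus.

9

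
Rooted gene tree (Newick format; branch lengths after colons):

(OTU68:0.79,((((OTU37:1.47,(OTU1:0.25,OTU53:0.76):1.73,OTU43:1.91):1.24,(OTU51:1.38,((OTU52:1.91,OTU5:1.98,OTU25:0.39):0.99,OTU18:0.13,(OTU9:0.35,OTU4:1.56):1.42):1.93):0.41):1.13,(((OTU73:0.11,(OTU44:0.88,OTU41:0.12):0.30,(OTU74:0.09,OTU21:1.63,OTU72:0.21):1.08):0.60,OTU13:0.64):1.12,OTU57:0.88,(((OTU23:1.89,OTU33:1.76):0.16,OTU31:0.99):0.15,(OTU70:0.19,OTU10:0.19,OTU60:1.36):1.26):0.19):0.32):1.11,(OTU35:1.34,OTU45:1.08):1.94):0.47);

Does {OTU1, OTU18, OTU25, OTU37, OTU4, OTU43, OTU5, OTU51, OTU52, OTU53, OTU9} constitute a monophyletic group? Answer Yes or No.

The most recent common ancestor of these taxa subtends ((OTU37,(OTU1,OTU53),OTU43),(OTU51,((OTU52,OTU5,OTU25),OTU18,(OTU9,OTU4)))).
That clade has exactly 11 tips — every listed taxon and nothing else — so the group is monophyletic.

Yes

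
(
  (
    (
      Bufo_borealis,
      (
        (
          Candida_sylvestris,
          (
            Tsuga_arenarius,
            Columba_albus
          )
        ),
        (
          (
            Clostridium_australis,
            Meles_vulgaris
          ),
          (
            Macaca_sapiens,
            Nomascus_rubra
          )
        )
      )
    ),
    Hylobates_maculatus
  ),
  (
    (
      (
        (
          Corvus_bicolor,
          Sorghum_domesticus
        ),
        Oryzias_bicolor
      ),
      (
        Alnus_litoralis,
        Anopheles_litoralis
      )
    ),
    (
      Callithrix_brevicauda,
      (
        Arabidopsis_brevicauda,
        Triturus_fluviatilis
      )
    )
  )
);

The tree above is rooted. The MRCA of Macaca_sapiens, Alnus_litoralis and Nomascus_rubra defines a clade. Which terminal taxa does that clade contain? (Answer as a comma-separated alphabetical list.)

Alnus_litoralis, Anopheles_litoralis, Arabidopsis_brevicauda, Bufo_borealis, Callithrix_brevicauda, Candida_sylvestris, Clostridium_australis, Columba_albus, Corvus_bicolor, Hylobates_maculatus, Macaca_sapiens, Meles_vulgaris, Nomascus_rubra, Oryzias_bicolor, Sorghum_domesticus, Triturus_fluviatilis, Tsuga_arenarius

Tracing Macaca_sapiens: it sits inside (Macaca_sapiens,Nomascus_rubra).
Tracing Alnus_litoralis: it sits inside (Alnus_litoralis,Anopheles_litoralis).
Tracing Nomascus_rubra: it sits inside (Macaca_sapiens,Nomascus_rubra).
The smallest clade enclosing all 3 is the whole tree (their MRCA is the root), so the answer is all 17 tips in alphabetical order.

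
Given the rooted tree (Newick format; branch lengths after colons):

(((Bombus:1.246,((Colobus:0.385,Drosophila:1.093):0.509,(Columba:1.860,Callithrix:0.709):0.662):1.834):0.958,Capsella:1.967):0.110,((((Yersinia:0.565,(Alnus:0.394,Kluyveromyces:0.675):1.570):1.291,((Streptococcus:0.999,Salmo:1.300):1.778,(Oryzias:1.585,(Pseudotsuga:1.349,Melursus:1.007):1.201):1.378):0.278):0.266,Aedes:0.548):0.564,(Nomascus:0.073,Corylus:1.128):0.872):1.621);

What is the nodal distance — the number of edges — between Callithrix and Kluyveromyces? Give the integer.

The MRCA of Callithrix and Kluyveromyces is the root of the tree.
From Callithrix up to that node: 5 branches. From Kluyveromyces up to the same node: 6 branches. Total: 5 + 6 = 11.

11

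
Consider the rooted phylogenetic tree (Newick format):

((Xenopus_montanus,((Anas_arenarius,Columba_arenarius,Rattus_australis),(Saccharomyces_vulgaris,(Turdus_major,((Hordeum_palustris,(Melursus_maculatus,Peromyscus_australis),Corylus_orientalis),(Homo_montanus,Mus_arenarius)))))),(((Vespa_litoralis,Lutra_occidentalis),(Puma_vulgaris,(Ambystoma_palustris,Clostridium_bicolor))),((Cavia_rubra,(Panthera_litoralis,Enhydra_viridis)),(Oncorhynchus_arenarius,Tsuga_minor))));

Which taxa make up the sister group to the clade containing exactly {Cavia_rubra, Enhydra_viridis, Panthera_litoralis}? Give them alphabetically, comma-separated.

Oncorhynchus_arenarius, Tsuga_minor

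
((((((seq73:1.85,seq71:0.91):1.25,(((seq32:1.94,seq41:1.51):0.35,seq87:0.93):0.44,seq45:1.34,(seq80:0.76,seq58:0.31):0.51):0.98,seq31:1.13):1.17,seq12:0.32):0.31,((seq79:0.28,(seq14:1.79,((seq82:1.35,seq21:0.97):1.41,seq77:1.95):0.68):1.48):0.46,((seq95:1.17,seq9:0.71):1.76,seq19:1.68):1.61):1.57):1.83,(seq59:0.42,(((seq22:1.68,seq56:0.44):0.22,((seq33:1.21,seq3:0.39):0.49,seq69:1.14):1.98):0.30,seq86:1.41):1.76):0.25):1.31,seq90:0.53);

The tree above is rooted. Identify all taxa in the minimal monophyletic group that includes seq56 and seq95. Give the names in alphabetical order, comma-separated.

Tracing seq56: it sits inside (seq22,seq56).
Tracing seq95: it sits inside (seq95,seq9).
The smallest clade enclosing both is (((((seq73,seq71),(((seq32,seq41),seq87),seq45,(seq80,seq58)),seq31),seq12),((seq79,(seq14,((seq82,seq21),seq77))),((seq95,seq9),seq19))),(seq59,(((seq22,seq56),((seq33,seq3),seq69)),seq86))); the answer is its 25 terminal taxa in alphabetical order.

seq12, seq14, seq19, seq21, seq22, seq3, seq31, seq32, seq33, seq41, seq45, seq56, seq58, seq59, seq69, seq71, seq73, seq77, seq79, seq80, seq82, seq86, seq87, seq9, seq95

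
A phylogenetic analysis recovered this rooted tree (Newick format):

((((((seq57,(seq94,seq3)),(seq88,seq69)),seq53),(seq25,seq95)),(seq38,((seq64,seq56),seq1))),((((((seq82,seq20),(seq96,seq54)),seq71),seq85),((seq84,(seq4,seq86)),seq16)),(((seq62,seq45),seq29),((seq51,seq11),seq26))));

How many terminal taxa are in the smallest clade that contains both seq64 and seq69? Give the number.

The MRCA of seq64 and seq69 is the node subtending (((((seq57,(seq94,seq3)),(seq88,seq69)),seq53),(seq25,seq95)),(seq38,((seq64,seq56),seq1))).
That clade contains 12 terminal taxa: seq1, seq25, seq3, seq38, seq53, seq56, seq57, seq64, seq69, seq88, seq94, seq95.

12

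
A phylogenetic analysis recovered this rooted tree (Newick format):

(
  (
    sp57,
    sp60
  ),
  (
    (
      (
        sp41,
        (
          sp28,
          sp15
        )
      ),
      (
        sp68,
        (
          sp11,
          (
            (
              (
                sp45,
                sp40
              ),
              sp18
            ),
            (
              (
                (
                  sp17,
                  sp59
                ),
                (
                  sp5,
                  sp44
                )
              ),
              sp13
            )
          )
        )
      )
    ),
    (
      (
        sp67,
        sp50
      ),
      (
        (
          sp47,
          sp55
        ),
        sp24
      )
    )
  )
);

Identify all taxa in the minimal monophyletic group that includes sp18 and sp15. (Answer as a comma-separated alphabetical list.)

Tracing sp18: it sits inside ((sp45,sp40),sp18).
Tracing sp15: it sits inside (sp28,sp15).
The smallest clade enclosing both is ((sp41,(sp28,sp15)),(sp68,(sp11,(((sp45,sp40),sp18),(((sp17,sp59),(sp5,sp44)),sp13))))); the answer is its 13 terminal taxa in alphabetical order.

sp11, sp13, sp15, sp17, sp18, sp28, sp40, sp41, sp44, sp45, sp5, sp59, sp68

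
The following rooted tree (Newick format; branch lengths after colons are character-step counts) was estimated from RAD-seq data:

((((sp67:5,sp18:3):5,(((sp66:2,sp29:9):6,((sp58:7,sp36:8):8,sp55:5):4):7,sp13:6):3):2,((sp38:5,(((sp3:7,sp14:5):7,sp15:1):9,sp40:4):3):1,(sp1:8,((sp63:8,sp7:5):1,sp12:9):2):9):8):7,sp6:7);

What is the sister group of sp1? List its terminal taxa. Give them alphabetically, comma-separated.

sp1 attaches to the tree at the node subtending (sp1,((sp63,sp7),sp12)).
The other lineage descending from that same node — the sister group — is ((sp63,sp7),sp12); its 3 tips in alphabetical order are the answer.

sp12, sp63, sp7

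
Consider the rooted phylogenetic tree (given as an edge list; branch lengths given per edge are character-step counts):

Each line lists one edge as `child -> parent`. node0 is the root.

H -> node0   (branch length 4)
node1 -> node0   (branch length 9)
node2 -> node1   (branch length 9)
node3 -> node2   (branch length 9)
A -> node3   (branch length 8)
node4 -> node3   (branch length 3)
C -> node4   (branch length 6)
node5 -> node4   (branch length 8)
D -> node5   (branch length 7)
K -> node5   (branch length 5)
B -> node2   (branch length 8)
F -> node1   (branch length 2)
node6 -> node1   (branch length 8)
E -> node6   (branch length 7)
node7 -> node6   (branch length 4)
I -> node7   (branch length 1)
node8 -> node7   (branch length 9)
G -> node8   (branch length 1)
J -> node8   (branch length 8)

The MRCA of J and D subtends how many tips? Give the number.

10

The MRCA of J and D is the node subtending (((A,(C,(D,K))),B),F,(E,(I,(G,J)))).
That clade contains 10 terminal taxa: A, B, C, D, E, F, G, I, J, K.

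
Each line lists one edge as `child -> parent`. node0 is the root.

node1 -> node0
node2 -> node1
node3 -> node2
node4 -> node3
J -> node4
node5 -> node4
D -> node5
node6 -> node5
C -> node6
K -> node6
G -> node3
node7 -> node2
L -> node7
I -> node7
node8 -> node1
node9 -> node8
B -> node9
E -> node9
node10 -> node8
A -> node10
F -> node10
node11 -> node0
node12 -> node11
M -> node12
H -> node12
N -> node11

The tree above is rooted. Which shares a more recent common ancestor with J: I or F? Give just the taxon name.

I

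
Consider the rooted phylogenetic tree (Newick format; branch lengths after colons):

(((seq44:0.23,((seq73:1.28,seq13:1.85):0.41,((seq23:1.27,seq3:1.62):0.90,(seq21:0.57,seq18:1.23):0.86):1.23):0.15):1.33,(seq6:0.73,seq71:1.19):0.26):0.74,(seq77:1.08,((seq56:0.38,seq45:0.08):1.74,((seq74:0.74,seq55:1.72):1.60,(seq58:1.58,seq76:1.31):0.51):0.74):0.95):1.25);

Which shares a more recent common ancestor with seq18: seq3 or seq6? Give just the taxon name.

seq3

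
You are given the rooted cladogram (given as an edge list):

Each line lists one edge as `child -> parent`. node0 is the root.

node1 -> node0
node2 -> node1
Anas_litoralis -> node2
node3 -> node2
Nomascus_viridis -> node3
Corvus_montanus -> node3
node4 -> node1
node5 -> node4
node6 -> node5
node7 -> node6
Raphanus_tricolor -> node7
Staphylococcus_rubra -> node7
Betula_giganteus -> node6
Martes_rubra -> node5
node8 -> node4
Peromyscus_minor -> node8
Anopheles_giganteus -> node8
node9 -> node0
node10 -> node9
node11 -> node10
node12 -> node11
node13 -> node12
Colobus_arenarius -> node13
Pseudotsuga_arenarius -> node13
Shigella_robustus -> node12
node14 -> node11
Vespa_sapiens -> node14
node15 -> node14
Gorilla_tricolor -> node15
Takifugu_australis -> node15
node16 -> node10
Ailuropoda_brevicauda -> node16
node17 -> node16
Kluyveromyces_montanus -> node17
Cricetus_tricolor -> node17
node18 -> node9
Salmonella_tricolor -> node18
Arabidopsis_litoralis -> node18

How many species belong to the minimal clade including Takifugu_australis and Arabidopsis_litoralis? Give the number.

11

The MRCA of Takifugu_australis and Arabidopsis_litoralis is the node subtending (((((Colobus_arenarius,Pseudotsuga_arenarius),Shigella_robustus),(Vespa_sapiens,(Gorilla_tricolor,Takifugu_australis))),(Ailuropoda_brevicauda,(Kluyveromyces_montanus,Cricetus_tricolor))),(Salmonella_tricolor,Arabidopsis_litoralis)).
That clade contains 11 terminal taxa: Ailuropoda_brevicauda, Arabidopsis_litoralis, Colobus_arenarius, Cricetus_tricolor, Gorilla_tricolor, Kluyveromyces_montanus, Pseudotsuga_arenarius, Salmonella_tricolor, Shigella_robustus, Takifugu_australis, Vespa_sapiens.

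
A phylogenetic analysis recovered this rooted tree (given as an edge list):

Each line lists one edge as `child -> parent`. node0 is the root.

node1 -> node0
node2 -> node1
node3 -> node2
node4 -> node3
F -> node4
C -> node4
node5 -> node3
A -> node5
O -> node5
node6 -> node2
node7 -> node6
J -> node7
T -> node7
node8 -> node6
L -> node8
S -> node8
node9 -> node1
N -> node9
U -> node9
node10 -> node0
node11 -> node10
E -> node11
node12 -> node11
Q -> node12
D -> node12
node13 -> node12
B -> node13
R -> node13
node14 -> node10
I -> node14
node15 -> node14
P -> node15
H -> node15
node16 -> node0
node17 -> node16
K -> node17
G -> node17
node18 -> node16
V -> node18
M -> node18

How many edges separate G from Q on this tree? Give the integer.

7

The MRCA of G and Q is the root of the tree.
From G up to that node: 3 branches. From Q up to the same node: 4 branches. Total: 3 + 4 = 7.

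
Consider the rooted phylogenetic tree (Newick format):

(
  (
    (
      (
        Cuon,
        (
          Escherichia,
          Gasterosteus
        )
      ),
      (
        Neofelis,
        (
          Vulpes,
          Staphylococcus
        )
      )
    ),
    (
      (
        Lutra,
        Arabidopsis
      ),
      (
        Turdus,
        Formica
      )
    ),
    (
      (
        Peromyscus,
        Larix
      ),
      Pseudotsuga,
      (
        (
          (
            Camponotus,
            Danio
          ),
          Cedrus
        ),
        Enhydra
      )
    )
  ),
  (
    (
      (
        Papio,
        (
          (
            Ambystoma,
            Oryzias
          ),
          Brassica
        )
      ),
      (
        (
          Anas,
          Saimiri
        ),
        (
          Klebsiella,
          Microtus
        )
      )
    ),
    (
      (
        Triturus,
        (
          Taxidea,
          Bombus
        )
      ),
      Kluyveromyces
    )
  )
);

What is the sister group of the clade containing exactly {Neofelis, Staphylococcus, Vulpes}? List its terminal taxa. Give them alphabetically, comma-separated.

The clade containing exactly {Neofelis, Staphylococcus, Vulpes} attaches to the tree at the node subtending ((Cuon,(Escherichia,Gasterosteus)),(Neofelis,(Vulpes,Staphylococcus))).
The other lineage descending from that same node — the sister group — is (Cuon,(Escherichia,Gasterosteus)); its 3 tips in alphabetical order are the answer.

Cuon, Escherichia, Gasterosteus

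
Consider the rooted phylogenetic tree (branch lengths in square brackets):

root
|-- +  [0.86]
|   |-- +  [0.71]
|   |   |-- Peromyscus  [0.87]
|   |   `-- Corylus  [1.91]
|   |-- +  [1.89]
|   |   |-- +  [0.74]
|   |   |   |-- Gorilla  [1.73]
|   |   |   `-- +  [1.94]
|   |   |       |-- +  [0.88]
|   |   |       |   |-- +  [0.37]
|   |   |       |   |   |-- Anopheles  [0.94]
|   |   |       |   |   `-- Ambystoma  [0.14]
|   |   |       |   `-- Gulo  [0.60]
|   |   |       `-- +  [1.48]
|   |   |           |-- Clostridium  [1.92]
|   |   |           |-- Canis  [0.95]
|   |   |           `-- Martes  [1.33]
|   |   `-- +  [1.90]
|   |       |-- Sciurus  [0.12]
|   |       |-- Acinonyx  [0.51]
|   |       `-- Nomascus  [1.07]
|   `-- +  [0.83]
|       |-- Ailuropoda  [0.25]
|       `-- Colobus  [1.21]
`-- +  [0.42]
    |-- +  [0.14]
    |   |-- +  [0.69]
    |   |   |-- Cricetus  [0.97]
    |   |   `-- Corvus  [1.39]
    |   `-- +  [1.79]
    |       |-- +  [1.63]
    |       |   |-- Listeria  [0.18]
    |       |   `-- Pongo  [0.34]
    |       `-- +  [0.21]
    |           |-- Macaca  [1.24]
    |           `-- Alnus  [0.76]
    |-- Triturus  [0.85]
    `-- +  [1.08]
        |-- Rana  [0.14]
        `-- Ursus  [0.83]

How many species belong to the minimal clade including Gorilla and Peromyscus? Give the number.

14

The MRCA of Gorilla and Peromyscus is the node subtending ((Peromyscus,Corylus),((Gorilla,(((Anopheles,Ambystoma),Gulo),(Clostridium,Canis,Martes))),(Sciurus,Acinonyx,Nomascus)),(Ailuropoda,Colobus)).
That clade contains 14 terminal taxa: Acinonyx, Ailuropoda, Ambystoma, Anopheles, Canis, Clostridium, Colobus, Corylus, Gorilla, Gulo, Martes, Nomascus, Peromyscus, Sciurus.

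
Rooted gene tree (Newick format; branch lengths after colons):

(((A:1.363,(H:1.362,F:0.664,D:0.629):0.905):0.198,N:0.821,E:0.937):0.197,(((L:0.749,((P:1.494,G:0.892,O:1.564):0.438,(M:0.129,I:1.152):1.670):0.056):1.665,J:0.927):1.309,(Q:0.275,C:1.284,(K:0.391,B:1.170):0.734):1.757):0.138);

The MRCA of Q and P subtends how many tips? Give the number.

11

The MRCA of Q and P is the node subtending (((L,((P,G,O),(M,I))),J),(Q,C,(K,B))).
That clade contains 11 terminal taxa: B, C, G, I, J, K, L, M, O, P, Q.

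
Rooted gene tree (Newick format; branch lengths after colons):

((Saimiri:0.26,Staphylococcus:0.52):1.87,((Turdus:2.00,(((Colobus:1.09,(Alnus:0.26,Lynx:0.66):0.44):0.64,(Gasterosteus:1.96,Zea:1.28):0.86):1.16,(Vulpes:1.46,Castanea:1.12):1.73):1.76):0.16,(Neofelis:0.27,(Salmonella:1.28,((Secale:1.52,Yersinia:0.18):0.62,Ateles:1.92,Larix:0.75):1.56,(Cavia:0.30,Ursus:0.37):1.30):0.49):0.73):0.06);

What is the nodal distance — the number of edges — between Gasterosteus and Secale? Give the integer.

10

The MRCA of Gasterosteus and Secale is the node subtending ((Turdus,(((Colobus,(Alnus,Lynx)),(Gasterosteus,Zea)),(Vulpes,Castanea))),(Neofelis,(Salmonella,((Secale,Yersinia),Ateles,Larix),(Cavia,Ursus)))).
From Gasterosteus up to that node: 5 branches. From Secale up to the same node: 5 branches. Total: 5 + 5 = 10.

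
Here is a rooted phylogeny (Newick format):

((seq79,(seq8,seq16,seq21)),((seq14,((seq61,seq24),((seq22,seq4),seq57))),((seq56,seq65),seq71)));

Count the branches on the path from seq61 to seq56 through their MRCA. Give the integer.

The MRCA of seq61 and seq56 is the node subtending ((seq14,((seq61,seq24),((seq22,seq4),seq57))),((seq56,seq65),seq71)).
From seq61 up to that node: 4 branches. From seq56 up to the same node: 3 branches. Total: 4 + 3 = 7.

7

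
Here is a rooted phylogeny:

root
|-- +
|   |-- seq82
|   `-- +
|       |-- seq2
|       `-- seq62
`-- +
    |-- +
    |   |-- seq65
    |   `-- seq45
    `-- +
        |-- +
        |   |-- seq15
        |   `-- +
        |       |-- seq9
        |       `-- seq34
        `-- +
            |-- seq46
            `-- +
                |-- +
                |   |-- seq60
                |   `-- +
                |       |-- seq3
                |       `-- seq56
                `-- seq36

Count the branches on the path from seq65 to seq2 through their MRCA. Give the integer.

6

The MRCA of seq65 and seq2 is the root of the tree.
From seq65 up to that node: 3 branches. From seq2 up to the same node: 3 branches. Total: 3 + 3 = 6.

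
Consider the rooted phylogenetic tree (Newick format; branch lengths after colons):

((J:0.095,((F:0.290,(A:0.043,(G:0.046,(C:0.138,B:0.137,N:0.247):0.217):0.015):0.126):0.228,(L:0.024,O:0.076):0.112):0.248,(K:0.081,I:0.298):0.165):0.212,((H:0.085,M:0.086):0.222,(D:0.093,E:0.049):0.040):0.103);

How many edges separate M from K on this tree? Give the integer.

The MRCA of M and K is the root of the tree.
From M up to that node: 3 branches. From K up to the same node: 3 branches. Total: 3 + 3 = 6.

6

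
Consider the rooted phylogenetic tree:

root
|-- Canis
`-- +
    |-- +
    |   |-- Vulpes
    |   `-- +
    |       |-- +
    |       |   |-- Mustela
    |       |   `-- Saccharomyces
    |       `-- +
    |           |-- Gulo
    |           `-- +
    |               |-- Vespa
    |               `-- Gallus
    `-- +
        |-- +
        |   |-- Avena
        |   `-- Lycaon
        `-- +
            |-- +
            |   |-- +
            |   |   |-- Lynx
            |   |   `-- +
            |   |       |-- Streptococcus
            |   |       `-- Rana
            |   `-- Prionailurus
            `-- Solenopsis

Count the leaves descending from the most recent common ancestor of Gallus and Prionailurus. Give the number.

13

The MRCA of Gallus and Prionailurus is the node subtending ((Vulpes,((Mustela,Saccharomyces),(Gulo,(Vespa,Gallus)))),((Avena,Lycaon),(((Lynx,(Streptococcus,Rana)),Prionailurus),Solenopsis))).
That clade contains 13 terminal taxa: Avena, Gallus, Gulo, Lycaon, Lynx, Mustela, Prionailurus, Rana, Saccharomyces, Solenopsis, Streptococcus, Vespa, Vulpes.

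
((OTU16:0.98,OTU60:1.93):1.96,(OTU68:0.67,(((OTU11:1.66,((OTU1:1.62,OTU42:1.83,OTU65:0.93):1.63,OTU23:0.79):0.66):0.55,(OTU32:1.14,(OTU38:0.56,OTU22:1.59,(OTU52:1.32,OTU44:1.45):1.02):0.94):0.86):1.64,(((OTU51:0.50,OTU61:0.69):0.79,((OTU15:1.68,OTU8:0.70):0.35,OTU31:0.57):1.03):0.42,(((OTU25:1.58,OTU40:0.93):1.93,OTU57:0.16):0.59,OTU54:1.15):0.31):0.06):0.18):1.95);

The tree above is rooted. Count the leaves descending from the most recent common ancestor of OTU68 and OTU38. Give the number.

20

The MRCA of OTU68 and OTU38 is the node subtending (OTU68,(((OTU11,((OTU1,OTU42,OTU65),OTU23)),(OTU32,(OTU38,OTU22,(OTU52,OTU44)))),(((OTU51,OTU61),((OTU15,OTU8),OTU31)),(((OTU25,OTU40),OTU57),OTU54)))).
That clade contains 20 terminal taxa: OTU1, OTU11, OTU15, OTU22, OTU23, OTU25, OTU31, OTU32, OTU38, OTU40, OTU42, OTU44, OTU51, OTU52, OTU54, OTU57, OTU61, OTU65, OTU68, OTU8.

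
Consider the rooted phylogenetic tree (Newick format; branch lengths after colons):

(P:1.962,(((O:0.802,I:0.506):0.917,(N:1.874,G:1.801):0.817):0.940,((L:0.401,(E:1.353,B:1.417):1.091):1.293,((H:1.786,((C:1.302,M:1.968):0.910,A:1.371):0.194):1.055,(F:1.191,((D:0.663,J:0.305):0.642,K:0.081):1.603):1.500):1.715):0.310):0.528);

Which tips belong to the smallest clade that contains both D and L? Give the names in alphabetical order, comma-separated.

Tracing D: it sits inside (D,J).
Tracing L: it sits inside (L,(E,B)).
The smallest clade enclosing both is ((L,(E,B)),((H,((C,M),A)),(F,((D,J),K)))); the answer is its 11 terminal taxa in alphabetical order.

A, B, C, D, E, F, H, J, K, L, M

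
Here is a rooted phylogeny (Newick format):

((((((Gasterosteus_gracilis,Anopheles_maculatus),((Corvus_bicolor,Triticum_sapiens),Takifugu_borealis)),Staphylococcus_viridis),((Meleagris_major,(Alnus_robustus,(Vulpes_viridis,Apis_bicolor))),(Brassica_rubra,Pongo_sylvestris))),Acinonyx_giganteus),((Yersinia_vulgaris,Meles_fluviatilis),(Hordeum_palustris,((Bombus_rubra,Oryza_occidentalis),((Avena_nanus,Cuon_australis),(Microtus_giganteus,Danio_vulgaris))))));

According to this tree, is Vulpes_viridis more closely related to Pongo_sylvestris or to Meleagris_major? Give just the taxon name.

Meleagris_major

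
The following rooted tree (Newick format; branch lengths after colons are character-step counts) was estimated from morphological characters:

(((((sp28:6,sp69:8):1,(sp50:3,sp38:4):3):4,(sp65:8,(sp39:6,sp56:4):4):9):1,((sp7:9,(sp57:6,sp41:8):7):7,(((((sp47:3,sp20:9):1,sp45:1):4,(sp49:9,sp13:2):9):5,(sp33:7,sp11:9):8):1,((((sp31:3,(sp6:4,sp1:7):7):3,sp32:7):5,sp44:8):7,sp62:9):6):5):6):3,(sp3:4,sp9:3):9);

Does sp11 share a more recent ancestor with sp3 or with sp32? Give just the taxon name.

The MRCA of sp11 and sp32 subtends (((((sp47,sp20),sp45),(sp49,sp13)),(sp33,sp11)),((((sp31,(sp6,sp1)),sp32),sp44),sp62)) (13 taxa).
The MRCA of sp11 and sp3 is the root, subtending the entire tree (25 taxa).
The first is nested inside the second, so sp11 shares a more recent common ancestor with sp32.

sp32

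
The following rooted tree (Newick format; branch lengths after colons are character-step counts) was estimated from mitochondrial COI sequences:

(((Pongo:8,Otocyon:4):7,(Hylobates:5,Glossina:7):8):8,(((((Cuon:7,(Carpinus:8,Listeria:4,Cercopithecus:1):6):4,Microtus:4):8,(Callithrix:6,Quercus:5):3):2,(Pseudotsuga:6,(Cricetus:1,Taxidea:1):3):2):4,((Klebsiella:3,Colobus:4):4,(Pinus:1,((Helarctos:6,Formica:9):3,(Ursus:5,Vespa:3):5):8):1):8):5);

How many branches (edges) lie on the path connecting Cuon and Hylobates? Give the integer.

The MRCA of Cuon and Hylobates is the root of the tree.
From Cuon up to that node: 6 branches. From Hylobates up to the same node: 3 branches. Total: 6 + 3 = 9.

9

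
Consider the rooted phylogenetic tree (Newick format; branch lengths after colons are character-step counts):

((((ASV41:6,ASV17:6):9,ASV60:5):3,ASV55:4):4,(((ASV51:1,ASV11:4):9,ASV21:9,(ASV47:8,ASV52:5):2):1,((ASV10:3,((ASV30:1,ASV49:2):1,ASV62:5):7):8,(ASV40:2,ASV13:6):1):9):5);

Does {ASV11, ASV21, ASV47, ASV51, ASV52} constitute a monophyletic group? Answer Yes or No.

The most recent common ancestor of these taxa subtends ((ASV51,ASV11),ASV21,(ASV47,ASV52)).
That clade has exactly 5 tips — every listed taxon and nothing else — so the group is monophyletic.

Yes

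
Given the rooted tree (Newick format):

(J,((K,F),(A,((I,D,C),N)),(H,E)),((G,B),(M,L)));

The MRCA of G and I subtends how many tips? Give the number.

14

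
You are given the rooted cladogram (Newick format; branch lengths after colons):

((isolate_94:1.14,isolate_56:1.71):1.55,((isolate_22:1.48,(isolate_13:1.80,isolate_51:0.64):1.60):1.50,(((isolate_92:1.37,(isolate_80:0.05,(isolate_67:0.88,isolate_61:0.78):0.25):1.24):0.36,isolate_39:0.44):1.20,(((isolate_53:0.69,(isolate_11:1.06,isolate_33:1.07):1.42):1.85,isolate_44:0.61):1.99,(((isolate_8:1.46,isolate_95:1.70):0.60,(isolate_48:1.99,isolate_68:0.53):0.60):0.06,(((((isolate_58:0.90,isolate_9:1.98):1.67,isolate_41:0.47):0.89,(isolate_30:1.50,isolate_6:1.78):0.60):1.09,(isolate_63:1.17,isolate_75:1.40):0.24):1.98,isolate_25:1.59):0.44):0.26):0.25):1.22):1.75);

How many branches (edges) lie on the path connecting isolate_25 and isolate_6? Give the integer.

The MRCA of isolate_25 and isolate_6 is the node subtending (((((isolate_58,isolate_9),isolate_41),(isolate_30,isolate_6)),(isolate_63,isolate_75)),isolate_25).
From isolate_25 up to that node: 1 branch. From isolate_6 up to the same node: 4 branches. Total: 1 + 4 = 5.

5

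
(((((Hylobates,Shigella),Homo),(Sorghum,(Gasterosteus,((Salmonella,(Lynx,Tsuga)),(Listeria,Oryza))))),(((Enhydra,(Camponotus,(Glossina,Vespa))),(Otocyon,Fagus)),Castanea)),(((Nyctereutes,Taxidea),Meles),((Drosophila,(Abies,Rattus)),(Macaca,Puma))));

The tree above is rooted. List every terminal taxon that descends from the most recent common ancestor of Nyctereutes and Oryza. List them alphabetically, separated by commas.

Abies, Camponotus, Castanea, Drosophila, Enhydra, Fagus, Gasterosteus, Glossina, Homo, Hylobates, Listeria, Lynx, Macaca, Meles, Nyctereutes, Oryza, Otocyon, Puma, Rattus, Salmonella, Shigella, Sorghum, Taxidea, Tsuga, Vespa

Tracing Nyctereutes: it sits inside (Nyctereutes,Taxidea).
Tracing Oryza: it sits inside (Listeria,Oryza).
The smallest clade enclosing both is the whole tree (their MRCA is the root), so the answer is all 25 tips in alphabetical order.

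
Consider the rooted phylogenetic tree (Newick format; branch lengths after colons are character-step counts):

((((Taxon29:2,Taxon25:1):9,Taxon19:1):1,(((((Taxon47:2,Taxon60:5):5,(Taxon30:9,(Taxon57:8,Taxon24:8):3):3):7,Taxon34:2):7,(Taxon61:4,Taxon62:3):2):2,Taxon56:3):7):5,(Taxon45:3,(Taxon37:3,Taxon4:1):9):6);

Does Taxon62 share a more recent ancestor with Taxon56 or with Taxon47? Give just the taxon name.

Taxon47

The MRCA of Taxon62 and Taxon47 subtends ((((Taxon47,Taxon60),(Taxon30,(Taxon57,Taxon24))),Taxon34),(Taxon61,Taxon62)) (8 taxa).
The MRCA of Taxon62 and Taxon56 subtends (((((Taxon47,Taxon60),(Taxon30,(Taxon57,Taxon24))),Taxon34),(Taxon61,Taxon62)),Taxon56) (9 taxa).
The first is nested inside the second, so Taxon62 shares a more recent common ancestor with Taxon47.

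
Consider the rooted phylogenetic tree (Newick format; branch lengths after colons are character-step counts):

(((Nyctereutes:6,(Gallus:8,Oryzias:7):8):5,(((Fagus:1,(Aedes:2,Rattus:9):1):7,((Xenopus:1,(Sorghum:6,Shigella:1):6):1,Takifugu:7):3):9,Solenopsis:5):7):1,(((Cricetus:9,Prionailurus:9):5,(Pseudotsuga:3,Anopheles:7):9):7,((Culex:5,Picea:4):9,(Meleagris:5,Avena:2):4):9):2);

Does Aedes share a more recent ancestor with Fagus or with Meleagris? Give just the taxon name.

Fagus

The MRCA of Aedes and Fagus subtends (Fagus,(Aedes,Rattus)) (3 taxa).
The MRCA of Aedes and Meleagris is the root, subtending the entire tree (19 taxa).
The first is nested inside the second, so Aedes shares a more recent common ancestor with Fagus.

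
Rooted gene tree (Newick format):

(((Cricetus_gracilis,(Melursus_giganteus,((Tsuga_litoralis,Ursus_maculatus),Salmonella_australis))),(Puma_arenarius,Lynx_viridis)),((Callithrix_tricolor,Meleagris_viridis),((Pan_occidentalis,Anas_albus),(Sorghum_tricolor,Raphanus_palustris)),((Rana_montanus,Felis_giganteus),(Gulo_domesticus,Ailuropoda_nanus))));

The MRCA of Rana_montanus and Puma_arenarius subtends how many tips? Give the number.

The MRCA of Rana_montanus and Puma_arenarius is the root, so the clade is the entire tree.
That clade contains 17 terminal taxa: Ailuropoda_nanus, Anas_albus, Callithrix_tricolor, Cricetus_gracilis, Felis_giganteus, Gulo_domesticus, Lynx_viridis, Meleagris_viridis, Melursus_giganteus, Pan_occidentalis, Puma_arenarius, Rana_montanus, Raphanus_palustris, Salmonella_australis, Sorghum_tricolor, Tsuga_litoralis, Ursus_maculatus.

17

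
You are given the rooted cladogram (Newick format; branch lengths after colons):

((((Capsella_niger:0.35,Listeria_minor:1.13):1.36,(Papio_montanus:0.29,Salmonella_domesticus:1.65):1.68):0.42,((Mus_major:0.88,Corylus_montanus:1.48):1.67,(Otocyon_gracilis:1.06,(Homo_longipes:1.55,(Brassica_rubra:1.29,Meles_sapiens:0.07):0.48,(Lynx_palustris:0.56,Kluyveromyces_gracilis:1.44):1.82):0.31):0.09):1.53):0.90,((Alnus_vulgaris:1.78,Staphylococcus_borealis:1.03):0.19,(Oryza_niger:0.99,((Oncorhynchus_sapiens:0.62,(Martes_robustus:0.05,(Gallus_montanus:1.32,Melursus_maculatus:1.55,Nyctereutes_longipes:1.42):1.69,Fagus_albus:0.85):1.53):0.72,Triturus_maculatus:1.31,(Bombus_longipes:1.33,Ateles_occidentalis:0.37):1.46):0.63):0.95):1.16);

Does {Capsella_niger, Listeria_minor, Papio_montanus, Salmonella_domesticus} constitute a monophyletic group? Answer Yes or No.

Yes

The most recent common ancestor of these taxa subtends ((Capsella_niger,Listeria_minor),(Papio_montanus,Salmonella_domesticus)).
That clade has exactly 4 tips — every listed taxon and nothing else — so the group is monophyletic.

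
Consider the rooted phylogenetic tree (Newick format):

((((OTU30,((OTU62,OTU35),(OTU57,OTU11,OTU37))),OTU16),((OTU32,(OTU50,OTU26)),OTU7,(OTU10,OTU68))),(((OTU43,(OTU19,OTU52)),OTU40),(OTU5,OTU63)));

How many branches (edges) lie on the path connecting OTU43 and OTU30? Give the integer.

8

The MRCA of OTU43 and OTU30 is the root of the tree.
From OTU43 up to that node: 4 branches. From OTU30 up to the same node: 4 branches. Total: 4 + 4 = 8.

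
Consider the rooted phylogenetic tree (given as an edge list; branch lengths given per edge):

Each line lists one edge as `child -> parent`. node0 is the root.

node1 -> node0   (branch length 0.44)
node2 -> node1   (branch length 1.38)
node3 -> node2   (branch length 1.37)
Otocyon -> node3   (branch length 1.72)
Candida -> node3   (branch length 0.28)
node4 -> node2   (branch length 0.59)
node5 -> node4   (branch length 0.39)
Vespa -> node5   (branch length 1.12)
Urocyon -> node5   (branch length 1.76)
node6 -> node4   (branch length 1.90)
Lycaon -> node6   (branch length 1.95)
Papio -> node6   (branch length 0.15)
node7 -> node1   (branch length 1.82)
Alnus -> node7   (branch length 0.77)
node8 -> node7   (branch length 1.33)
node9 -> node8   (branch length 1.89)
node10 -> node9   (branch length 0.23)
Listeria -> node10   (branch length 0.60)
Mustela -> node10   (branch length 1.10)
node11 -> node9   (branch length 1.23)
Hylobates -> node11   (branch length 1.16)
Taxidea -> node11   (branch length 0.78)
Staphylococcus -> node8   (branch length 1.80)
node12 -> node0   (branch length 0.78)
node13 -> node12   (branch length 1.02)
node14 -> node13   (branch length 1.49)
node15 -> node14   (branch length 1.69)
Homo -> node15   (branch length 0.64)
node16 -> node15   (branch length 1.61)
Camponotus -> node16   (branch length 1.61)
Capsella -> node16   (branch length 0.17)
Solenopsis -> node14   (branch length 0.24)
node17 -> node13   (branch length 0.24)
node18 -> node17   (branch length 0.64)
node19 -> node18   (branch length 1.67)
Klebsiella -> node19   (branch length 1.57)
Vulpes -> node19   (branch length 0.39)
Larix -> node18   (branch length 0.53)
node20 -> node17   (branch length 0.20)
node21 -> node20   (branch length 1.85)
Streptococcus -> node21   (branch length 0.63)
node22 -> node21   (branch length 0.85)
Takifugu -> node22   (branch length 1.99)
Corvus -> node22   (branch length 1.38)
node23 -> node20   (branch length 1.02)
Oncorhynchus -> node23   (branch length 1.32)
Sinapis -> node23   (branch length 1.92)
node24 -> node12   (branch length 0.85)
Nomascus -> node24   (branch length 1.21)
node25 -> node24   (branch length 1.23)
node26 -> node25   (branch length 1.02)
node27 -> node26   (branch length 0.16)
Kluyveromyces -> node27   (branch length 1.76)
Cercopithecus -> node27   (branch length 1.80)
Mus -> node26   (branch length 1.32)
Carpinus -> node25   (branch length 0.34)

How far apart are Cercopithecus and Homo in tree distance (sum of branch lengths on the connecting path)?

The path runs Cercopithecus → … → MRCA → … → Homo; the MRCA is the node subtending ((((Homo,(Camponotus,Capsella)),Solenopsis),(((Klebsiella,Vulpes),Larix),((Streptococcus,(Takifugu,Corvus)),(Oncorhynchus,Sinapis)))),(Nomascus,(((Kluyveromyces,Cercopithecus),Mus),Carpinus))).
Branch lengths along that path: 1.80 + 0.16 + 1.02 + 1.23 + 0.85 + 1.02 + 1.49 + 1.69 + 0.64 = 9.90.

9.90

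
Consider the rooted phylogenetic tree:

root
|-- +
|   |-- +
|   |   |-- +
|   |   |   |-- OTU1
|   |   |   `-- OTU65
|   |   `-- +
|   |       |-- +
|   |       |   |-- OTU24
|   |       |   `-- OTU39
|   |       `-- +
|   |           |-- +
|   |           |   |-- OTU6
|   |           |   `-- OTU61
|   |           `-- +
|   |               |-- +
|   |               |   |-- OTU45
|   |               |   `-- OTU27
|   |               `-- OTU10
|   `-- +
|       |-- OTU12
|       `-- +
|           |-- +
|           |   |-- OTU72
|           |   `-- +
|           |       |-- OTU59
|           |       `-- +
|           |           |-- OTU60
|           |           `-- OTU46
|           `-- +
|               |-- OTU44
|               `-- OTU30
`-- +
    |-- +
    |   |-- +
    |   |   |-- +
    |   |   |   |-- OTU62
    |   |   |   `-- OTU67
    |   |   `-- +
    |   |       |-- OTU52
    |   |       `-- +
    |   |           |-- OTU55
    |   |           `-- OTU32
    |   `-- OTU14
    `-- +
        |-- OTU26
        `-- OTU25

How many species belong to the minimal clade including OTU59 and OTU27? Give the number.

16

The MRCA of OTU59 and OTU27 is the node subtending (((OTU1,OTU65),((OTU24,OTU39),((OTU6,OTU61),((OTU45,OTU27),OTU10)))),(OTU12,((OTU72,(OTU59,(OTU60,OTU46))),(OTU44,OTU30)))).
That clade contains 16 terminal taxa: OTU1, OTU10, OTU12, OTU24, OTU27, OTU30, OTU39, OTU44, OTU45, OTU46, OTU59, OTU6, OTU60, OTU61, OTU65, OTU72.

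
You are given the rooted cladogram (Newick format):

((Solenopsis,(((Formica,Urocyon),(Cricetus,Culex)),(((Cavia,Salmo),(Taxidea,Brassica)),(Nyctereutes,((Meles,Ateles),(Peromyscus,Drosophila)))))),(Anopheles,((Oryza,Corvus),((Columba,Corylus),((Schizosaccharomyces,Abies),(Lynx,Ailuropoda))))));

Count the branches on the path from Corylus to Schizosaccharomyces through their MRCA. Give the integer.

The MRCA of Corylus and Schizosaccharomyces is the node subtending ((Columba,Corylus),((Schizosaccharomyces,Abies),(Lynx,Ailuropoda))).
From Corylus up to that node: 2 branches. From Schizosaccharomyces up to the same node: 3 branches. Total: 2 + 3 = 5.

5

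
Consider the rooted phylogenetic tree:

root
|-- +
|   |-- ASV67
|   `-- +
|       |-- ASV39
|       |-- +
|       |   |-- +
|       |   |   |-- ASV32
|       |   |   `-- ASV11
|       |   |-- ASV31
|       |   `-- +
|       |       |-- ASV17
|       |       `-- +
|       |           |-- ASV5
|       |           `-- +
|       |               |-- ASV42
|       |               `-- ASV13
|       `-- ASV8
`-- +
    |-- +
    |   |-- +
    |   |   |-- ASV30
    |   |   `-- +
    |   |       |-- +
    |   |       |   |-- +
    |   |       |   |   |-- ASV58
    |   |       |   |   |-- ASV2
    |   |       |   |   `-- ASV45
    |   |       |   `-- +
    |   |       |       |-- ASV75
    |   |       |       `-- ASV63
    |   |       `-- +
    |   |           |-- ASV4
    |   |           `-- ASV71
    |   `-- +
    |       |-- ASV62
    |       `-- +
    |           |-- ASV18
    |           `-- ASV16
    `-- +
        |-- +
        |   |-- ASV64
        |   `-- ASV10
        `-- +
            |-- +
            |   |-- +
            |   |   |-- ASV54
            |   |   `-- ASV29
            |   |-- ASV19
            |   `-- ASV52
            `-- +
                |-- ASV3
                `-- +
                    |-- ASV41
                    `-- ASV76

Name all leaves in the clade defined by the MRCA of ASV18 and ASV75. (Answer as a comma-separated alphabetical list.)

ASV16, ASV18, ASV2, ASV30, ASV4, ASV45, ASV58, ASV62, ASV63, ASV71, ASV75

Tracing ASV18: it sits inside (ASV18,ASV16).
Tracing ASV75: it sits inside (ASV75,ASV63).
The smallest clade enclosing both is ((ASV30,(((ASV58,ASV2,ASV45),(ASV75,ASV63)),(ASV4,ASV71))),(ASV62,(ASV18,ASV16))); the answer is its 11 terminal taxa in alphabetical order.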